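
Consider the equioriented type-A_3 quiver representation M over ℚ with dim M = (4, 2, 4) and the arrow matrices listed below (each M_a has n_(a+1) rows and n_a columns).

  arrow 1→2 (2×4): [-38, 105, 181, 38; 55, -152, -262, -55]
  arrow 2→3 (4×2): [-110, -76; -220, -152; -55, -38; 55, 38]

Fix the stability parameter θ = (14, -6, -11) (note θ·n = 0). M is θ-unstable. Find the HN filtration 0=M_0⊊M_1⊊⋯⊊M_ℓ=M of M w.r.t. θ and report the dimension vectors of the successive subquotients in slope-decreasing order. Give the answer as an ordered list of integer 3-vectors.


Via rank(M_{q-1}∘⋯∘M_p): M ≅ I[1,1]^2, I[1,2], I[1,3], I[3,3]^3.
μ_θ-semistable layers: μ^(1)=14; μ^(2)=4; μ^(3)=-1; μ^(4)=-11

((2, 0, 0); (1, 1, 0); (1, 1, 1); (0, 0, 3))


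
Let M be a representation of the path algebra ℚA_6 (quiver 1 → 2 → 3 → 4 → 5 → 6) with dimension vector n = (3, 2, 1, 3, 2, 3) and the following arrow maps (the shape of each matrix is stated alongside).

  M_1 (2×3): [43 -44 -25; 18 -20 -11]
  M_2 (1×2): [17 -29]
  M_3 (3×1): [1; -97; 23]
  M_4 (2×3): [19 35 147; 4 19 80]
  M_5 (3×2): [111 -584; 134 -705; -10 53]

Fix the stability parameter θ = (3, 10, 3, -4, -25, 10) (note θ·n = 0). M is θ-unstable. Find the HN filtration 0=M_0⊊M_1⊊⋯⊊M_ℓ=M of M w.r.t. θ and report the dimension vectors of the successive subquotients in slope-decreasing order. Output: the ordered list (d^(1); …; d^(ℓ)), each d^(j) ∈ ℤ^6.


Interval decomposition of M: I[1,1], I[1,2], I[1,6], I[4,4], I[4,6], I[6,6].
HN type (ℓ=5): μ^(1)=10; μ^(2)=3; μ^(3)=-13/5; μ^(4)=-4; μ^(5)=-29/2

((0, 1, 0, 0, 0, 3); (2, 0, 0, 0, 0, 0); (1, 1, 1, 1, 1, 0); (0, 0, 0, 1, 0, 0); (0, 0, 0, 1, 1, 0))


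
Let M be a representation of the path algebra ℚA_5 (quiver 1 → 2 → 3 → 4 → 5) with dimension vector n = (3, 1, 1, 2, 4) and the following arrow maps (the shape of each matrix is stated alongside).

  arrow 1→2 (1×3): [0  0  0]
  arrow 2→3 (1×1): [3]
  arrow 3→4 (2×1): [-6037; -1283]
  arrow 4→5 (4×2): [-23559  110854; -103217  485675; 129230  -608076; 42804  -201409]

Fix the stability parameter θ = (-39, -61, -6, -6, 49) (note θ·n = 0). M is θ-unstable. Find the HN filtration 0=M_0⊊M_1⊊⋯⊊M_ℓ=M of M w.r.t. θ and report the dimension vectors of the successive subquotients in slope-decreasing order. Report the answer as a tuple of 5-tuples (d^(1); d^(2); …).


Via rank(M_{q-1}∘⋯∘M_p): M ≅ I[1,1]^3, I[2,5], I[4,5], I[5,5]^2.
μ_θ-semistable layers: μ^(1)=49; μ^(2)=-6; μ^(3)=-39; μ^(4)=-61

((0, 0, 0, 0, 4); (0, 0, 1, 2, 0); (3, 0, 0, 0, 0); (0, 1, 0, 0, 0))


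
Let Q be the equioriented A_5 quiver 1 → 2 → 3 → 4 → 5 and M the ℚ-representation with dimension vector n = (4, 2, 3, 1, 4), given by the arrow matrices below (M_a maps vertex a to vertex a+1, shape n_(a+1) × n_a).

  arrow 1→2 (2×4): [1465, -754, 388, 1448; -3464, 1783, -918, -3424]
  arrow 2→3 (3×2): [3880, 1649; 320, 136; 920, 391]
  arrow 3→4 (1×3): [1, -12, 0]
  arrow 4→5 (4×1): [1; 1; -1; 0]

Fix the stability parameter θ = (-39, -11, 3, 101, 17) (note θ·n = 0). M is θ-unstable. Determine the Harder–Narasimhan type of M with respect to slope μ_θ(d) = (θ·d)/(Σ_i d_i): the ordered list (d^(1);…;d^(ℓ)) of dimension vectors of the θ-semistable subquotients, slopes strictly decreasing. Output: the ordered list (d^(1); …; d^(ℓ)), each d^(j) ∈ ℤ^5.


Via rank(M_{q-1}∘⋯∘M_p): M ≅ I[1,1]^2, I[1,2], I[1,5], I[3,3]^2, I[5,5]^3.
μ_θ-semistable layers: μ^(1)=59; μ^(2)=17; μ^(3)=3; μ^(4)=-11; μ^(5)=-39

((0, 0, 0, 1, 1); (0, 0, 0, 0, 3); (0, 0, 3, 0, 0); (0, 2, 0, 0, 0); (4, 0, 0, 0, 0))


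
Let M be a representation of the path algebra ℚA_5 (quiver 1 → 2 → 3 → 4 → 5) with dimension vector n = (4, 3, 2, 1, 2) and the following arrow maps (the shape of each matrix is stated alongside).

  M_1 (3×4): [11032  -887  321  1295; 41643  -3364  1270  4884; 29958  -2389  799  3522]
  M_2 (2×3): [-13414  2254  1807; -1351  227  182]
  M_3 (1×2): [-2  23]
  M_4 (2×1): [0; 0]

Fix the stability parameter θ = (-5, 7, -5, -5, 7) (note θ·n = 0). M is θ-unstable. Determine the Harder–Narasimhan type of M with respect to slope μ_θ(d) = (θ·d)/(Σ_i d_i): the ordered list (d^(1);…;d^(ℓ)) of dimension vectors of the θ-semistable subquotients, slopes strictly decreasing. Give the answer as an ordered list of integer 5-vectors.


Interval decomposition of M: I[1,1], I[1,2], I[1,3], I[1,4], I[5,5]^2.
HN type (ℓ=4): μ^(1)=7; μ^(2)=1; μ^(3)=-1; μ^(4)=-5

((0, 1, 0, 0, 2); (0, 1, 1, 0, 0); (0, 1, 1, 1, 0); (4, 0, 0, 0, 0))


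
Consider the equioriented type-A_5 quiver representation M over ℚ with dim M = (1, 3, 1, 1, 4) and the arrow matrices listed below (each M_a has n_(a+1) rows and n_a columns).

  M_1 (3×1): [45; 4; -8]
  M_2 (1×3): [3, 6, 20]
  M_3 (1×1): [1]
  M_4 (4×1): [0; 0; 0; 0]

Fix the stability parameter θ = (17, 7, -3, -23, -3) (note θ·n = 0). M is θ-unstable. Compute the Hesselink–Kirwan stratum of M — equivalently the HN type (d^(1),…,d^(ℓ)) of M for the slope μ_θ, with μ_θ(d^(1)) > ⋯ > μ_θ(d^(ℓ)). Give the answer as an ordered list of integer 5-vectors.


Via rank(M_{q-1}∘⋯∘M_p): M ≅ I[1,4], I[2,2]^2, I[5,5]^4.
μ_θ-semistable layers: μ^(1)=7; μ^(2)=-1/2; μ^(3)=-3

((0, 2, 0, 0, 0); (1, 1, 1, 1, 0); (0, 0, 0, 0, 4))


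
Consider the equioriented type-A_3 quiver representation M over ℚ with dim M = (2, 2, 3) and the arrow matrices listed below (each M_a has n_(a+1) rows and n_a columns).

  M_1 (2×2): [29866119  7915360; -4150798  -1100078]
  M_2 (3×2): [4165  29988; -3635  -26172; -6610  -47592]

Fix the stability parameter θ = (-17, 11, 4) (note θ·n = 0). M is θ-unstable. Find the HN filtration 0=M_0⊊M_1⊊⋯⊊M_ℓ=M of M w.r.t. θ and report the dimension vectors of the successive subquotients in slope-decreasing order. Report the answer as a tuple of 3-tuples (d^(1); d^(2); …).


Via rank(M_{q-1}∘⋯∘M_p): M ≅ I[1,2], I[1,3], I[3,3]^2.
μ_θ-semistable layers: μ^(1)=11; μ^(2)=15/2; μ^(3)=4; μ^(4)=-17

((0, 1, 0); (0, 1, 1); (0, 0, 2); (2, 0, 0))


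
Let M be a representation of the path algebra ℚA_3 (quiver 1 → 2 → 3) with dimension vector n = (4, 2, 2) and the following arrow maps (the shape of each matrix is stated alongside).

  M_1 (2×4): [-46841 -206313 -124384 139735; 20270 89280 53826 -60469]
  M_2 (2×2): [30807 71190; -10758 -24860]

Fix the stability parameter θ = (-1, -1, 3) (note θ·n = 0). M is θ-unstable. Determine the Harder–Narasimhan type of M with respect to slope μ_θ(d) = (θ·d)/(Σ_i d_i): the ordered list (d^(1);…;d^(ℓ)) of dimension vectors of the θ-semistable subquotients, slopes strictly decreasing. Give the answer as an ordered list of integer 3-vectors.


Via rank(M_{q-1}∘⋯∘M_p): M ≅ I[1,1]^2, I[1,2], I[1,3], I[3,3].
μ_θ-semistable layers: μ^(1)=3; μ^(2)=-1

((0, 0, 2); (4, 2, 0))


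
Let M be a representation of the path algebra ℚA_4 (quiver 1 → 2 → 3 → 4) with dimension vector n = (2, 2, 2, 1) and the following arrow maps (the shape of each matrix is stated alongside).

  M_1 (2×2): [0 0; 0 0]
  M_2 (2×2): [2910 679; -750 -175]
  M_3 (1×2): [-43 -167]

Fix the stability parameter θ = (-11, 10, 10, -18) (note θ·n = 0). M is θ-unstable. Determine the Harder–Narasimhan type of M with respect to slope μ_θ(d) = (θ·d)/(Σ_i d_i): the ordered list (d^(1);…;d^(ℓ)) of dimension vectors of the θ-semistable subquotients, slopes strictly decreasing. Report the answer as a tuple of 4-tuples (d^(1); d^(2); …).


Via rank(M_{q-1}∘⋯∘M_p): M ≅ I[1,1]^2, I[2,2], I[2,4], I[3,3].
μ_θ-semistable layers: μ^(1)=10; μ^(2)=2/3; μ^(3)=-11

((0, 1, 1, 0); (0, 1, 1, 1); (2, 0, 0, 0))


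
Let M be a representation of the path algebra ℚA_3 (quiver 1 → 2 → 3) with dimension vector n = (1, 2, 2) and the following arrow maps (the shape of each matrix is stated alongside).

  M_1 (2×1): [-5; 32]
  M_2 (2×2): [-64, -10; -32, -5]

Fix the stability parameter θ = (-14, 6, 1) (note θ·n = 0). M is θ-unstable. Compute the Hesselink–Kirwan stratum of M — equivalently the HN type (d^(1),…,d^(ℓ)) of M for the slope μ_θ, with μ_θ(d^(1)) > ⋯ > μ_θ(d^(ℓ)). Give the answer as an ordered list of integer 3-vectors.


Interval decomposition of M: I[1,2], I[2,3], I[3,3].
HN type (ℓ=4): μ^(1)=6; μ^(2)=7/2; μ^(3)=1; μ^(4)=-14

((0, 1, 0); (0, 1, 1); (0, 0, 1); (1, 0, 0))


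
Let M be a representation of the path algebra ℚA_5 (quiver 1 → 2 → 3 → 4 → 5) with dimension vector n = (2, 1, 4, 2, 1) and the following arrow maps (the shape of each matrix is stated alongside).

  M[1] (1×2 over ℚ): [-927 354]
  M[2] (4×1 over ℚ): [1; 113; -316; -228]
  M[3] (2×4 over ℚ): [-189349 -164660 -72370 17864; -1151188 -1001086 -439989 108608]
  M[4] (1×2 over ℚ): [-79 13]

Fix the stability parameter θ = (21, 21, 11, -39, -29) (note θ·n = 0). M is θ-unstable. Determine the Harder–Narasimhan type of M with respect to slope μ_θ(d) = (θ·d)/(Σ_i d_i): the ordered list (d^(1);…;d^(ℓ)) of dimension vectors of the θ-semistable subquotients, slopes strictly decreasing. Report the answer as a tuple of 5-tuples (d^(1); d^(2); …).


Barcode: M ≅ I[1,1], I[1,5], I[3,3]^2, I[3,4]. HN layers by μ_θ (4 steps, strictly decreasing):
  μ^(1)=21; μ^(2)=11; μ^(3)=-3; μ^(4)=-14

((1, 0, 0, 0, 0); (0, 0, 2, 0, 0); (1, 1, 1, 1, 1); (0, 0, 1, 1, 0))


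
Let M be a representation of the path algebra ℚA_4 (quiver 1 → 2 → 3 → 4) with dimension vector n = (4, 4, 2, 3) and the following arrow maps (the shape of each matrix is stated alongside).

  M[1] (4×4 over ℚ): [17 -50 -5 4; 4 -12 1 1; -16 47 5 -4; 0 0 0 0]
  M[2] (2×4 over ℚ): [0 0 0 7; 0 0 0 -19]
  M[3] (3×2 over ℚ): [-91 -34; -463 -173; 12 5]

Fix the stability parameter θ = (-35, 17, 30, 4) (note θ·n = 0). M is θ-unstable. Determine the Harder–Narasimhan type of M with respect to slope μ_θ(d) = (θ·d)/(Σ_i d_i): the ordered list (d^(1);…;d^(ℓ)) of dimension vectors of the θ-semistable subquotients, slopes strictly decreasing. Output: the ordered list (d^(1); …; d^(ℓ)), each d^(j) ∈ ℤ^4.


Barcode: M ≅ I[1,1], I[1,2]^3, I[2,4], I[3,4], I[4,4]. HN layers by μ_θ (3 steps, strictly decreasing):
  μ^(1)=17; μ^(2)=4; μ^(3)=-35

((0, 4, 2, 2); (0, 0, 0, 1); (4, 0, 0, 0))


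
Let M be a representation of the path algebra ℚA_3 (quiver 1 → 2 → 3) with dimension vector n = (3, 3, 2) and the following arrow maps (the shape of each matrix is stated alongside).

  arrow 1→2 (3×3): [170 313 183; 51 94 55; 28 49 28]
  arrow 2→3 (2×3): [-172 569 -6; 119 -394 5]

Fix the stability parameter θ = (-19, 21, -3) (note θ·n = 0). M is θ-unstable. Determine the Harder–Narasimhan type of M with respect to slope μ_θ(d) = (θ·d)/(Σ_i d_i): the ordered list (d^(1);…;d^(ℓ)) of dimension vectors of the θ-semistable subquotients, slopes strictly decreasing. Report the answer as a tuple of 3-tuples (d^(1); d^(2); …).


Interval decomposition of M: I[1,2], I[1,3]^2.
HN type (ℓ=3): μ^(1)=21; μ^(2)=9; μ^(3)=-19

((0, 1, 0); (0, 2, 2); (3, 0, 0))


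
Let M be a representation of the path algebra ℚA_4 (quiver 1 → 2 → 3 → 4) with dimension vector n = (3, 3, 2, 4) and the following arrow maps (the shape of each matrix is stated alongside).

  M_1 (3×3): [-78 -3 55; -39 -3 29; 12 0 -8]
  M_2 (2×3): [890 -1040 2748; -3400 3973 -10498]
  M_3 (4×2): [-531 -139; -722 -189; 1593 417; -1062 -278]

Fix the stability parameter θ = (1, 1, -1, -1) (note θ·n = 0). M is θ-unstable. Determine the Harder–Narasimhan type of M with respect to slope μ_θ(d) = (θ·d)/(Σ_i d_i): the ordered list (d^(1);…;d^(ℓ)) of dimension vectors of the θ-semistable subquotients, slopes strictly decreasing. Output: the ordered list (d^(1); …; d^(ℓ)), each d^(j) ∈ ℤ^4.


Interval decomposition of M: I[1,1], I[1,4]^2, I[2,2], I[4,4]^2.
HN type (ℓ=3): μ^(1)=1; μ^(2)=0; μ^(3)=-1

((1, 1, 0, 0); (2, 2, 2, 2); (0, 0, 0, 2))


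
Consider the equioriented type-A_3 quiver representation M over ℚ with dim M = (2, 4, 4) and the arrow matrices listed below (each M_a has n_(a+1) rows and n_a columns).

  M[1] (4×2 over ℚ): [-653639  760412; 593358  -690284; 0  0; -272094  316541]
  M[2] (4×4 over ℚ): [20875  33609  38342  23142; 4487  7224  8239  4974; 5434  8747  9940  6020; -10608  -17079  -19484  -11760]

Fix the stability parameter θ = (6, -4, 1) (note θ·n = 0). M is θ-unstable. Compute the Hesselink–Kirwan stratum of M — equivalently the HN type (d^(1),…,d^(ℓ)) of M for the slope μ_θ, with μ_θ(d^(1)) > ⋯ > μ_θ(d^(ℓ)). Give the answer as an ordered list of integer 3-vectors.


Barcode: M ≅ I[1,2], I[1,3], I[2,3]^2, I[3,3]. HN layers by μ_θ (2 steps, strictly decreasing):
  μ^(1)=1; μ^(2)=-4

((2, 2, 4); (0, 2, 0))


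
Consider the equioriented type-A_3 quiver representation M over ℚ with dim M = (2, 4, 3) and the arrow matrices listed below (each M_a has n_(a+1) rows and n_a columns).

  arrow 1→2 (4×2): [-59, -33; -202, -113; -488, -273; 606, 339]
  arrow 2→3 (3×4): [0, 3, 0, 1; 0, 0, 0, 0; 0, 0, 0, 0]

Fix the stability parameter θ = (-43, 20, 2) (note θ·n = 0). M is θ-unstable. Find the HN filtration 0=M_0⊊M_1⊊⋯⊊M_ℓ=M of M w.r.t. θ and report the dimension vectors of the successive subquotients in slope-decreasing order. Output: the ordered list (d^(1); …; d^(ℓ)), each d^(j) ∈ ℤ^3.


Via rank(M_{q-1}∘⋯∘M_p): M ≅ I[1,2]^2, I[2,2], I[2,3], I[3,3]^2.
μ_θ-semistable layers: μ^(1)=20; μ^(2)=11; μ^(3)=2; μ^(4)=-43

((0, 3, 0); (0, 1, 1); (0, 0, 2); (2, 0, 0))


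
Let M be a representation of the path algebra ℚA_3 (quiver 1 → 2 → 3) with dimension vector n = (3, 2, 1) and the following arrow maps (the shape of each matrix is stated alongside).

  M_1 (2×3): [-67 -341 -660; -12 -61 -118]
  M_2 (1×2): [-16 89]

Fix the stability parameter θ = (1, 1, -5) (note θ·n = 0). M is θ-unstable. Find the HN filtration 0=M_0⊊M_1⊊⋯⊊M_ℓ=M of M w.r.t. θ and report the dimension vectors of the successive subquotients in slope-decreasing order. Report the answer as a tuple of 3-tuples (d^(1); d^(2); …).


Interval decomposition of M: I[1,1], I[1,2], I[1,3].
HN type (ℓ=2): μ^(1)=1; μ^(2)=-1

((2, 1, 0); (1, 1, 1))


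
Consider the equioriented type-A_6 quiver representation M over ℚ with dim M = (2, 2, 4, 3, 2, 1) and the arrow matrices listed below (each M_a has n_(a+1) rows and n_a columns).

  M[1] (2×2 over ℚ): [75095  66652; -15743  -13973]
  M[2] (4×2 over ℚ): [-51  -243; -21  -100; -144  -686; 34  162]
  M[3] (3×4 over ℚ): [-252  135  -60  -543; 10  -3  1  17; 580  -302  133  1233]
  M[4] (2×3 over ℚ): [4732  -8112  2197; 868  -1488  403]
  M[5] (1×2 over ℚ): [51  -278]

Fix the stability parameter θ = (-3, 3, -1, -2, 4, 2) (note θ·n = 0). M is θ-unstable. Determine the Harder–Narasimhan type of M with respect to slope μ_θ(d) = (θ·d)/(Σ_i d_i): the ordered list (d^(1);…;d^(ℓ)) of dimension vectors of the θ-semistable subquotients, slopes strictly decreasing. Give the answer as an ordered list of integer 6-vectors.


Via rank(M_{q-1}∘⋯∘M_p): M ≅ I[1,3], I[1,4], I[3,4], I[3,6], I[5,5].
μ_θ-semistable layers: μ^(1)=4; μ^(2)=3; μ^(3)=1; μ^(4)=0; μ^(5)=-3/2; μ^(6)=-3

((0, 0, 0, 0, 1, 0); (0, 0, 0, 0, 1, 1); (0, 1, 1, 0, 0, 0); (0, 1, 1, 1, 0, 0); (0, 0, 2, 2, 0, 0); (2, 0, 0, 0, 0, 0))


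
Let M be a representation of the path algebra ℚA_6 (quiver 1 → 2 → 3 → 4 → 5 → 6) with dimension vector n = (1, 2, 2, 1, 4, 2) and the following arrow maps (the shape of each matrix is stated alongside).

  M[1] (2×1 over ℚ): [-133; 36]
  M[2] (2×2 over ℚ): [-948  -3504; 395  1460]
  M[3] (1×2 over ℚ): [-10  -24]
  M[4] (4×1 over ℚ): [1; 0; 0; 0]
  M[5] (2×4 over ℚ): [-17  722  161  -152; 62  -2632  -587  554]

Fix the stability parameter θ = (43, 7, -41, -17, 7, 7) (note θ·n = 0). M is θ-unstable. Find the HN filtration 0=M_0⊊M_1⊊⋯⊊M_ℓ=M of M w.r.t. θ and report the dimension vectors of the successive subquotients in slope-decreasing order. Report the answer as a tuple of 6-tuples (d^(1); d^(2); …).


Interval decomposition of M: I[1,3], I[2,2], I[3,6], I[5,5]^2, I[5,6].
HN type (ℓ=4): μ^(1)=7; μ^(2)=3; μ^(3)=-17; μ^(4)=-41

((0, 1, 0, 0, 4, 2); (1, 1, 1, 0, 0, 0); (0, 0, 0, 1, 0, 0); (0, 0, 1, 0, 0, 0))


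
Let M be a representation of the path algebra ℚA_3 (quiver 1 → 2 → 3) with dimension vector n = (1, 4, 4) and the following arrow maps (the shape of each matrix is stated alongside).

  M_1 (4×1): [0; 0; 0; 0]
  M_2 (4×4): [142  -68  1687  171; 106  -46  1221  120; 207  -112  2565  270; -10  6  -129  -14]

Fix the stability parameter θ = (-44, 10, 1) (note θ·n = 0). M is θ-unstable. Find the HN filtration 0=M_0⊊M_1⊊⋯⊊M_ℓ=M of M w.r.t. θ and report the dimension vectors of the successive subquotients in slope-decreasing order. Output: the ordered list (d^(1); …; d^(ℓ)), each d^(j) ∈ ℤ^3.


Barcode: M ≅ I[1,1], I[2,3]^4. HN layers by μ_θ (2 steps, strictly decreasing):
  μ^(1)=11/2; μ^(2)=-44

((0, 4, 4); (1, 0, 0))


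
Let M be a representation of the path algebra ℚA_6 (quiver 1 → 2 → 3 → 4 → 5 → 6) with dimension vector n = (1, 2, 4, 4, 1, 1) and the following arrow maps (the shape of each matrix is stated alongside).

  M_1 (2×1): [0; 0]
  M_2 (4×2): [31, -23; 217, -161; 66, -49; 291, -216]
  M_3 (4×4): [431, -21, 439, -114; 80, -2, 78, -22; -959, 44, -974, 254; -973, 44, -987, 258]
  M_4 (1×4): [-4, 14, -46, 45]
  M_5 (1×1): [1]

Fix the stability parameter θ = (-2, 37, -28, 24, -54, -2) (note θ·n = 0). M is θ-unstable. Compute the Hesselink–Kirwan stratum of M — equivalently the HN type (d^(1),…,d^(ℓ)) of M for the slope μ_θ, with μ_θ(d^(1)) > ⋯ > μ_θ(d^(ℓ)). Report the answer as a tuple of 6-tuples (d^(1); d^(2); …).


Barcode: M ≅ I[1,1], I[2,4], I[2,6], I[3,4]^2. HN layers by μ_θ (5 steps, strictly decreasing):
  μ^(1)=24; μ^(2)=9/2; μ^(3)=-2; μ^(4)=-21/4; μ^(5)=-28

((0, 0, 0, 3, 0, 0); (0, 1, 1, 0, 0, 0); (1, 0, 0, 0, 0, 1); (0, 1, 1, 1, 1, 0); (0, 0, 2, 0, 0, 0))


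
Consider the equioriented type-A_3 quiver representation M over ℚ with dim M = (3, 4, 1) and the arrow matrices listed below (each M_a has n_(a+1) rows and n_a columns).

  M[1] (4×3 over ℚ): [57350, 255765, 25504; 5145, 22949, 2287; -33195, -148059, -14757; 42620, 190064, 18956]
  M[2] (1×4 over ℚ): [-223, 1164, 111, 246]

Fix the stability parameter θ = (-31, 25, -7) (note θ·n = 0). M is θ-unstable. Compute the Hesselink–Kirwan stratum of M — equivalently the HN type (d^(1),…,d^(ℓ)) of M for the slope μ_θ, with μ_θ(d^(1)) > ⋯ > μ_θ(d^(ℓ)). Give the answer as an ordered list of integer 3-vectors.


Via rank(M_{q-1}∘⋯∘M_p): M ≅ I[1,1], I[1,2], I[1,3], I[2,2]^2.
μ_θ-semistable layers: μ^(1)=25; μ^(2)=9; μ^(3)=-31

((0, 3, 0); (0, 1, 1); (3, 0, 0))


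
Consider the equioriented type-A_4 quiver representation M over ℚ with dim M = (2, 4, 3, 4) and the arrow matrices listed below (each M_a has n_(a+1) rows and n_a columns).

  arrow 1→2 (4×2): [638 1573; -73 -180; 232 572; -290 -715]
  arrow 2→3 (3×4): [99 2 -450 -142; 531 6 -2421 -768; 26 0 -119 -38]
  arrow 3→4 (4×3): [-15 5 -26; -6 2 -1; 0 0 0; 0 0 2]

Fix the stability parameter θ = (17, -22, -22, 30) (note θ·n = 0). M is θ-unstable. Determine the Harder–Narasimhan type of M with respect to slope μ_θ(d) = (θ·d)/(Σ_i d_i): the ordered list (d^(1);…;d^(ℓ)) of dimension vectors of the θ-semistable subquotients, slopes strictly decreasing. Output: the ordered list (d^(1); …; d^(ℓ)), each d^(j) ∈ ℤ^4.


Via rank(M_{q-1}∘⋯∘M_p): M ≅ I[1,2], I[1,3], I[2,2], I[2,4], I[3,4], I[4,4]^2.
μ_θ-semistable layers: μ^(1)=30; μ^(2)=-5/2; μ^(3)=-9; μ^(4)=-22

((0, 0, 0, 4); (1, 1, 0, 0); (1, 1, 1, 0); (0, 2, 2, 0))


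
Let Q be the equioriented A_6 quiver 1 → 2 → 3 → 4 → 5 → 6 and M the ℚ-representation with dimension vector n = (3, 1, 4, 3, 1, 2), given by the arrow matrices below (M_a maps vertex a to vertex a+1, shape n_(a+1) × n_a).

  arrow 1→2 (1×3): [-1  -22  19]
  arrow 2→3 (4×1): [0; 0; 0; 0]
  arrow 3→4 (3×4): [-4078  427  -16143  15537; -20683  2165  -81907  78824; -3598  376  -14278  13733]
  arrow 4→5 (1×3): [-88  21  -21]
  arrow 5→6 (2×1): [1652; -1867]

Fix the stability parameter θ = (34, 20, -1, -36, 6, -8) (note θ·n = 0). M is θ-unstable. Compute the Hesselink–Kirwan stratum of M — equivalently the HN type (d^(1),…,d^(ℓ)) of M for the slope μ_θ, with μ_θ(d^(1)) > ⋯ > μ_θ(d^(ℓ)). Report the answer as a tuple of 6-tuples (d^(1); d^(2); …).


Via rank(M_{q-1}∘⋯∘M_p): M ≅ I[1,1]^2, I[1,2], I[3,3], I[3,4]^2, I[3,6], I[6,6].
μ_θ-semistable layers: μ^(1)=34; μ^(2)=27; μ^(3)=-1; μ^(4)=-8; μ^(5)=-37/2

((2, 0, 0, 0, 0, 0); (1, 1, 0, 0, 0, 0); (0, 0, 1, 0, 1, 1); (0, 0, 0, 0, 0, 1); (0, 0, 3, 3, 0, 0))


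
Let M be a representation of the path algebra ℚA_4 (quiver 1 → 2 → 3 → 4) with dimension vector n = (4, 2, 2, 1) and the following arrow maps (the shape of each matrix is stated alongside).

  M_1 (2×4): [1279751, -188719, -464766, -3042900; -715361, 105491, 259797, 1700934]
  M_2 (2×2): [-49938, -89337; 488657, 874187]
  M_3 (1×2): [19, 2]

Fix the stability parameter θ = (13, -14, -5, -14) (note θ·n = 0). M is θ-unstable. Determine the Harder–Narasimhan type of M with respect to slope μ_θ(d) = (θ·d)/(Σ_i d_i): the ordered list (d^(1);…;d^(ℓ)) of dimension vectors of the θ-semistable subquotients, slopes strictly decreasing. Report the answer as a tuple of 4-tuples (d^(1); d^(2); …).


Interval decomposition of M: I[1,1]^2, I[1,3], I[1,4].
HN type (ℓ=3): μ^(1)=13; μ^(2)=-2; μ^(3)=-5

((2, 0, 0, 0); (1, 1, 1, 0); (1, 1, 1, 1))


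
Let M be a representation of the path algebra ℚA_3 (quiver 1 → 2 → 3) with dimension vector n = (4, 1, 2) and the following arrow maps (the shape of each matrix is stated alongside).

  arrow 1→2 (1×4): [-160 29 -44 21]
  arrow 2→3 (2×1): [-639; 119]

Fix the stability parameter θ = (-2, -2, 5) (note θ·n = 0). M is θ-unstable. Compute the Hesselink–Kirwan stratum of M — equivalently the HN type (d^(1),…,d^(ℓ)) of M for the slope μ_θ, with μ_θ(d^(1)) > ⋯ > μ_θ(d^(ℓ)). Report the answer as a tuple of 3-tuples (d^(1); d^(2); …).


Barcode: M ≅ I[1,1]^3, I[1,3], I[3,3]. HN layers by μ_θ (2 steps, strictly decreasing):
  μ^(1)=5; μ^(2)=-2

((0, 0, 2); (4, 1, 0))


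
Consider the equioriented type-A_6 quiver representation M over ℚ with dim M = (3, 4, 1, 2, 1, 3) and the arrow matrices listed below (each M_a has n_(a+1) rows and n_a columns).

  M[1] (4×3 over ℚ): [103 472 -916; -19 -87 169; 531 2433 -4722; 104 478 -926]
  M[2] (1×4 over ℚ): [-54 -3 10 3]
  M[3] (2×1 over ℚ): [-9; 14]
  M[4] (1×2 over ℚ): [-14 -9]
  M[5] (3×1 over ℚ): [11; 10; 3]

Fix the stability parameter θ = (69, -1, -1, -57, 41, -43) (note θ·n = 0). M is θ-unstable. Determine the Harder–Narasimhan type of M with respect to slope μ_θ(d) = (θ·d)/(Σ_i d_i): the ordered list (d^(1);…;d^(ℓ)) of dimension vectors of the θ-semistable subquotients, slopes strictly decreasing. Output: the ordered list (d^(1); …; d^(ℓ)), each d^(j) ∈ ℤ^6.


Interval decomposition of M: I[1,2]^2, I[1,4], I[2,2], I[4,6], I[6,6]^2.
HN type (ℓ=5): μ^(1)=34; μ^(2)=5/2; μ^(3)=-1; μ^(4)=-43; μ^(5)=-57

((2, 2, 0, 0, 0, 0); (1, 1, 1, 1, 0, 0); (0, 1, 0, 0, 1, 1); (0, 0, 0, 0, 0, 2); (0, 0, 0, 1, 0, 0))


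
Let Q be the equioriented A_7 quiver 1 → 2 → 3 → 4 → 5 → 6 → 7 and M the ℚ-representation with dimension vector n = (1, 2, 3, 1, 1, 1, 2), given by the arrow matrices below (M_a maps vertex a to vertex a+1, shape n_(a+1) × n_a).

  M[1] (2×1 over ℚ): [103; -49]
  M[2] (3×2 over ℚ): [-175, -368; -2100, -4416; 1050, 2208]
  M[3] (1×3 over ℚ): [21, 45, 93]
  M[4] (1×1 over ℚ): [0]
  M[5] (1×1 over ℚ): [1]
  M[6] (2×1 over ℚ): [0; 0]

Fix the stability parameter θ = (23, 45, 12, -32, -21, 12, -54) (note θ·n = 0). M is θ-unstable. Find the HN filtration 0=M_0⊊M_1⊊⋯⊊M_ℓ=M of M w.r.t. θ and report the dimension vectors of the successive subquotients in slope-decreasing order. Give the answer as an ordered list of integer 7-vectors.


Via rank(M_{q-1}∘⋯∘M_p): M ≅ I[1,4], I[2,2], I[3,3]^2, I[5,6], I[7,7]^2.
μ_θ-semistable layers: μ^(1)=45; μ^(2)=12; μ^(3)=-21; μ^(4)=-54

((0, 1, 0, 0, 0, 0, 0); (1, 1, 3, 1, 0, 1, 0); (0, 0, 0, 0, 1, 0, 0); (0, 0, 0, 0, 0, 0, 2))


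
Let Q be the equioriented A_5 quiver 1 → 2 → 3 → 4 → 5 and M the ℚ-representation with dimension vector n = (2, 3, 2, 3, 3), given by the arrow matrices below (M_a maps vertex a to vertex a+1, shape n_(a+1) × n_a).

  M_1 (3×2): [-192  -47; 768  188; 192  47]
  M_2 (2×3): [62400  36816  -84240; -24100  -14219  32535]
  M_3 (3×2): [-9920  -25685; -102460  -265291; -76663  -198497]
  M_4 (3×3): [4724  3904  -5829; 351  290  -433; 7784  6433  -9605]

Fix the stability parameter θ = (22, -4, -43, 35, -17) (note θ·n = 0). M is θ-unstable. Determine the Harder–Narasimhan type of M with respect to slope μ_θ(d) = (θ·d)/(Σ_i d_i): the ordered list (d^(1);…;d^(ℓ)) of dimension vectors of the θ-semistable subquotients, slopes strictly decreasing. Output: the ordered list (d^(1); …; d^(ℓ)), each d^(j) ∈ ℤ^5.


Interval decomposition of M: I[1,1], I[1,5], I[2,2]^2, I[3,5], I[4,5].
HN type (ℓ=5): μ^(1)=22; μ^(2)=9; μ^(3)=-4; μ^(4)=-25/3; μ^(5)=-43

((1, 0, 0, 0, 0); (0, 0, 0, 3, 3); (0, 2, 0, 0, 0); (1, 1, 1, 0, 0); (0, 0, 1, 0, 0))


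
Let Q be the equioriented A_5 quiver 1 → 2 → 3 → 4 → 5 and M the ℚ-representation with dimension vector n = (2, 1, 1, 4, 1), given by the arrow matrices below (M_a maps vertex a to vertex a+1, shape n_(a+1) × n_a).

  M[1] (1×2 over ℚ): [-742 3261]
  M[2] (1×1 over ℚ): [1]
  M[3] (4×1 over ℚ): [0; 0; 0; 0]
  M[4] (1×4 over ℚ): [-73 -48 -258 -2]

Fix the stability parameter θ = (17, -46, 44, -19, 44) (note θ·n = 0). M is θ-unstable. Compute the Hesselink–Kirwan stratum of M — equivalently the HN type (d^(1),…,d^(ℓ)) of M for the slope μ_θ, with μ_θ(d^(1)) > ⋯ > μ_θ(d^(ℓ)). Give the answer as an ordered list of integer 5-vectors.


Via rank(M_{q-1}∘⋯∘M_p): M ≅ I[1,1], I[1,3], I[4,4]^3, I[4,5].
μ_θ-semistable layers: μ^(1)=44; μ^(2)=17; μ^(3)=-29/2; μ^(4)=-19

((0, 0, 1, 0, 1); (1, 0, 0, 0, 0); (1, 1, 0, 0, 0); (0, 0, 0, 4, 0))


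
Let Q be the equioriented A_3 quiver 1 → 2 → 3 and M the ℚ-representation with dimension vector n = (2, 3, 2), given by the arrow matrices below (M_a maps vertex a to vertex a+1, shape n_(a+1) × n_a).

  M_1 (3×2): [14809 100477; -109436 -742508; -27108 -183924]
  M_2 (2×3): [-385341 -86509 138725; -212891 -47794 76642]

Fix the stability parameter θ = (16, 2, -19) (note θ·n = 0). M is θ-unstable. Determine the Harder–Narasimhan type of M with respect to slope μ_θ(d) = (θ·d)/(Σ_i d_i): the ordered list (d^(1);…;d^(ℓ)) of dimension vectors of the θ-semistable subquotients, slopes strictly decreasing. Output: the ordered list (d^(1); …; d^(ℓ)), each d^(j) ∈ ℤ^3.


Barcode: M ≅ I[1,1], I[1,3], I[2,2], I[2,3]. HN layers by μ_θ (4 steps, strictly decreasing):
  μ^(1)=16; μ^(2)=2; μ^(3)=-1/3; μ^(4)=-17/2

((1, 0, 0); (0, 1, 0); (1, 1, 1); (0, 1, 1))


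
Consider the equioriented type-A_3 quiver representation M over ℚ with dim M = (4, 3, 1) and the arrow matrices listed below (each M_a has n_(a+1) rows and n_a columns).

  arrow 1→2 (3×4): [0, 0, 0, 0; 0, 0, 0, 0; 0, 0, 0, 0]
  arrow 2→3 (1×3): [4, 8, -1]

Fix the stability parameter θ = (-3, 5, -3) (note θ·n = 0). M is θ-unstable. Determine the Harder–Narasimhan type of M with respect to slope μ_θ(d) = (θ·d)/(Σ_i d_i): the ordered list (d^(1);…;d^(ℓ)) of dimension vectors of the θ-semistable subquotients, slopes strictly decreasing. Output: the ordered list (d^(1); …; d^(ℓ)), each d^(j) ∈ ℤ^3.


Via rank(M_{q-1}∘⋯∘M_p): M ≅ I[1,1]^4, I[2,2]^2, I[2,3].
μ_θ-semistable layers: μ^(1)=5; μ^(2)=1; μ^(3)=-3

((0, 2, 0); (0, 1, 1); (4, 0, 0))


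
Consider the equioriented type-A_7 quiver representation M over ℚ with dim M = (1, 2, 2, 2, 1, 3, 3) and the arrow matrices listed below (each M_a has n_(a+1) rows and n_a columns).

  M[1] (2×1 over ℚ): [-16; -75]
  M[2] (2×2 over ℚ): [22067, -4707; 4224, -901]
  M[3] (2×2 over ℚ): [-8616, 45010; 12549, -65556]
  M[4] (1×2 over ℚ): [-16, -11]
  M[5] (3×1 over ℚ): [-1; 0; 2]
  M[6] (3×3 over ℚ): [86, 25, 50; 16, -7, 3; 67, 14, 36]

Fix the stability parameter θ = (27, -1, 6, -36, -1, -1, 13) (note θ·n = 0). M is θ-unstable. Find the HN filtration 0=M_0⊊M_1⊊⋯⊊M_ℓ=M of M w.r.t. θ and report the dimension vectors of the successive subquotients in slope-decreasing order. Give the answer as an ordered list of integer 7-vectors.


Interval decomposition of M: I[1,7], I[2,4], I[6,7]^2.
HN type (ℓ=3): μ^(1)=13; μ^(2)=-1; μ^(3)=-31/3

((0, 0, 0, 0, 0, 0, 3); (1, 1, 1, 1, 1, 3, 0); (0, 1, 1, 1, 0, 0, 0))


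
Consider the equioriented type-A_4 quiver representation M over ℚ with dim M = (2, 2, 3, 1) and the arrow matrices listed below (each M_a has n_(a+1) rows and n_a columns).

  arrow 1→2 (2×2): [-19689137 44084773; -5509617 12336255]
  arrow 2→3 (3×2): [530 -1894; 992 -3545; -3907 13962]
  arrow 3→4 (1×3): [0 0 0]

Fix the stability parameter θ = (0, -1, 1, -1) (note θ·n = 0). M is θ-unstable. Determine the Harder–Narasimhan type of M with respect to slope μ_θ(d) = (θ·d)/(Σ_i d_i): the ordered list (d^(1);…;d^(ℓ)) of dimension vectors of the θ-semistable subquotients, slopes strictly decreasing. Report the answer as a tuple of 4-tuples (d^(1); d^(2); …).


Via rank(M_{q-1}∘⋯∘M_p): M ≅ I[1,3]^2, I[3,3], I[4,4].
μ_θ-semistable layers: μ^(1)=1; μ^(2)=-1/2; μ^(3)=-1

((0, 0, 3, 0); (2, 2, 0, 0); (0, 0, 0, 1))


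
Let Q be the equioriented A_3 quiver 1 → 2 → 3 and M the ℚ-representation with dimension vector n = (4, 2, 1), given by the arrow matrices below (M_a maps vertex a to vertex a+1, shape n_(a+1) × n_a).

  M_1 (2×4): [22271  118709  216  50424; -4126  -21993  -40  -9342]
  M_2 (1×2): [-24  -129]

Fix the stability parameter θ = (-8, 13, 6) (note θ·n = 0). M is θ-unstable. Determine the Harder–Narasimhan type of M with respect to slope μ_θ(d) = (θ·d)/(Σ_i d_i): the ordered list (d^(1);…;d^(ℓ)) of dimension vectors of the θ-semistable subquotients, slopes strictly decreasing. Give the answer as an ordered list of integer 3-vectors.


Barcode: M ≅ I[1,1]^2, I[1,2], I[1,3]. HN layers by μ_θ (3 steps, strictly decreasing):
  μ^(1)=13; μ^(2)=19/2; μ^(3)=-8

((0, 1, 0); (0, 1, 1); (4, 0, 0))


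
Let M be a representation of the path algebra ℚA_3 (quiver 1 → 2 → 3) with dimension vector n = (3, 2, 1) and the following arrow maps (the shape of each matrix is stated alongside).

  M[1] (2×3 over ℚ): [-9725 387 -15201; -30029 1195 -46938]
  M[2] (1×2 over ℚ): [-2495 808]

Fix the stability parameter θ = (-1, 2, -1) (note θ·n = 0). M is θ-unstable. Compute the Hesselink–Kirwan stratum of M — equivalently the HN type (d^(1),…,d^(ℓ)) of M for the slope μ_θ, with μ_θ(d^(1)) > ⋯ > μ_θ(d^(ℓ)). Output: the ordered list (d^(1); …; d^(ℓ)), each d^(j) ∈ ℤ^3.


Barcode: M ≅ I[1,1], I[1,2], I[1,3]. HN layers by μ_θ (3 steps, strictly decreasing):
  μ^(1)=2; μ^(2)=1/2; μ^(3)=-1

((0, 1, 0); (0, 1, 1); (3, 0, 0))


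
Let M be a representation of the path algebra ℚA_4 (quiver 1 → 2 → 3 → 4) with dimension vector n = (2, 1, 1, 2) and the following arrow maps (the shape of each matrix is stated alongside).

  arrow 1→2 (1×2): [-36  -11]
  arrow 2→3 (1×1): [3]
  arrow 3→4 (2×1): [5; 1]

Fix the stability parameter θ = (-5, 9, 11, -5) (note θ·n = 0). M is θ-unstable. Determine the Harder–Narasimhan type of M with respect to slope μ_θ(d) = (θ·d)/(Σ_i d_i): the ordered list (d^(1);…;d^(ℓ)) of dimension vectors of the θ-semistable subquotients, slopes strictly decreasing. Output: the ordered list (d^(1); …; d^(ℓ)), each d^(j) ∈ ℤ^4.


Interval decomposition of M: I[1,1], I[1,4], I[4,4].
HN type (ℓ=2): μ^(1)=5; μ^(2)=-5

((0, 1, 1, 1); (2, 0, 0, 1))


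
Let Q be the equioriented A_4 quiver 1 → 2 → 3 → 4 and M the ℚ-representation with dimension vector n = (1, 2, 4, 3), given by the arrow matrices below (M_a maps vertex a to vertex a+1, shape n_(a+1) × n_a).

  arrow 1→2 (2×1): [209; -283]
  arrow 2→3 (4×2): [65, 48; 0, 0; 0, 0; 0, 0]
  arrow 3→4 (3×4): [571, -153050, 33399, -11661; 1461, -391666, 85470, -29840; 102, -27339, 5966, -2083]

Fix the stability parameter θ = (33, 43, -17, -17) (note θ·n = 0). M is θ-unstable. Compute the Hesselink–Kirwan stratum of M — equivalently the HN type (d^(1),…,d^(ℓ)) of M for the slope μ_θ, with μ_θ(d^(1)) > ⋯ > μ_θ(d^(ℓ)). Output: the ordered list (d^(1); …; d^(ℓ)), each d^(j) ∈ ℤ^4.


Interval decomposition of M: I[1,4], I[2,2], I[3,3], I[3,4]^2.
HN type (ℓ=3): μ^(1)=43; μ^(2)=21/2; μ^(3)=-17

((0, 1, 0, 0); (1, 1, 1, 1); (0, 0, 3, 2))


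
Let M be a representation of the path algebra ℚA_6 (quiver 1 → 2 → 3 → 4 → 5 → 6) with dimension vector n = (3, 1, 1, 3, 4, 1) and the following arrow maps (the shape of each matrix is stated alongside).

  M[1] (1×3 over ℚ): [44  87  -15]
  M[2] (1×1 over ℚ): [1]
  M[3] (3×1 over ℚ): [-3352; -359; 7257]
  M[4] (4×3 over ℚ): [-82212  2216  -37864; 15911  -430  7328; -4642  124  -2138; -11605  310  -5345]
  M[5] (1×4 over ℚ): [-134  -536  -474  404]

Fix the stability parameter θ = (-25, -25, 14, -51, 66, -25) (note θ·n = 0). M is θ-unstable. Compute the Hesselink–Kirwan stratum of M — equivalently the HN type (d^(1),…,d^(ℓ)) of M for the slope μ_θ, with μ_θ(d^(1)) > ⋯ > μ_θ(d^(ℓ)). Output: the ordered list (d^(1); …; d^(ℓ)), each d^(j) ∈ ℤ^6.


Via rank(M_{q-1}∘⋯∘M_p): M ≅ I[1,1]^2, I[1,5], I[4,4], I[4,5], I[5,5], I[5,6].
μ_θ-semistable layers: μ^(1)=66; μ^(2)=41/2; μ^(3)=-37/2; μ^(4)=-25; μ^(5)=-51

((0, 0, 0, 0, 3, 0); (0, 0, 0, 0, 1, 1); (0, 0, 1, 1, 0, 0); (3, 1, 0, 0, 0, 0); (0, 0, 0, 2, 0, 0))


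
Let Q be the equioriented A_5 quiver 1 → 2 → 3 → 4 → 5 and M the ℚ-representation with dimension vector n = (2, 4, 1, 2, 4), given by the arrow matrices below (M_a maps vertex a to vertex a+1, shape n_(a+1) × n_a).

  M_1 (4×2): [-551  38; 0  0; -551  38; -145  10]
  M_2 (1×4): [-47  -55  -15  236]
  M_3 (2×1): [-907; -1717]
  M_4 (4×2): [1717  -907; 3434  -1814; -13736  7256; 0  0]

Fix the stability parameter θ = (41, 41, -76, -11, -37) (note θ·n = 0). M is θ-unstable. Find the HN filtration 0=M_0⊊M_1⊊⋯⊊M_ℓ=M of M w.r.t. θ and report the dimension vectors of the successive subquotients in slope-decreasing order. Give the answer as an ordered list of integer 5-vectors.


Via rank(M_{q-1}∘⋯∘M_p): M ≅ I[1,1], I[1,4], I[2,2]^3, I[4,5], I[5,5]^3.
μ_θ-semistable layers: μ^(1)=41; μ^(2)=-5/4; μ^(3)=-24; μ^(4)=-37

((1, 3, 0, 0, 0); (1, 1, 1, 1, 0); (0, 0, 0, 1, 1); (0, 0, 0, 0, 3))


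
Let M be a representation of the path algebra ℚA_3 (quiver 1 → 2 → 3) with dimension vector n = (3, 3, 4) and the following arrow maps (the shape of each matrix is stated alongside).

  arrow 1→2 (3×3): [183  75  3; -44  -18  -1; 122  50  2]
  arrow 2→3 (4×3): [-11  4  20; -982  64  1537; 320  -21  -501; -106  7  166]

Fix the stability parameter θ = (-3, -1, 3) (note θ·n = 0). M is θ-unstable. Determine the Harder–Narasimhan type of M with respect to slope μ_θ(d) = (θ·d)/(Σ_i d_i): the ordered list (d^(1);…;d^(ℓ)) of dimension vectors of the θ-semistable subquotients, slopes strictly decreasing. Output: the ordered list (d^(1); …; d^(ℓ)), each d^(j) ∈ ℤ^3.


Via rank(M_{q-1}∘⋯∘M_p): M ≅ I[1,1], I[1,3]^2, I[2,3], I[3,3].
μ_θ-semistable layers: μ^(1)=3; μ^(2)=-1; μ^(3)=-3

((0, 0, 4); (0, 3, 0); (3, 0, 0))


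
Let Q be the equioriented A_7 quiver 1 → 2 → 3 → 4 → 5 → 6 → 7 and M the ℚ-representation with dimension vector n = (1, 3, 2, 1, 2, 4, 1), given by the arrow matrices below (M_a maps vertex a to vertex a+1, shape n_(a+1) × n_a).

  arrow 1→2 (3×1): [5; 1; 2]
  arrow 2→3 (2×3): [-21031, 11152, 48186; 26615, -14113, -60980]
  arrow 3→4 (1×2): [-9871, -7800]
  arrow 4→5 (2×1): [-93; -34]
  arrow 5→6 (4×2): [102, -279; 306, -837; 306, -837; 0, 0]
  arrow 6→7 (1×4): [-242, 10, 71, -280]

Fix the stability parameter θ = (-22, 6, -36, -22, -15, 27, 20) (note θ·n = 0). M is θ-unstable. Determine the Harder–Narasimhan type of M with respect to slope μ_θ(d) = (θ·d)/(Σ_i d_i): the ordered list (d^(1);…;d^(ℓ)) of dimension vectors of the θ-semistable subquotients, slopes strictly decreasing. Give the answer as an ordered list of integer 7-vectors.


Via rank(M_{q-1}∘⋯∘M_p): M ≅ I[1,5], I[2,2], I[2,3], I[5,7], I[6,6]^3.
μ_θ-semistable layers: μ^(1)=27; μ^(2)=47/2; μ^(3)=6; μ^(4)=-15; μ^(5)=-52/3; μ^(6)=-22

((0, 0, 0, 0, 0, 3, 0); (0, 0, 0, 0, 0, 1, 1); (0, 1, 0, 0, 0, 0, 0); (0, 1, 1, 0, 2, 0, 0); (0, 1, 1, 1, 0, 0, 0); (1, 0, 0, 0, 0, 0, 0))


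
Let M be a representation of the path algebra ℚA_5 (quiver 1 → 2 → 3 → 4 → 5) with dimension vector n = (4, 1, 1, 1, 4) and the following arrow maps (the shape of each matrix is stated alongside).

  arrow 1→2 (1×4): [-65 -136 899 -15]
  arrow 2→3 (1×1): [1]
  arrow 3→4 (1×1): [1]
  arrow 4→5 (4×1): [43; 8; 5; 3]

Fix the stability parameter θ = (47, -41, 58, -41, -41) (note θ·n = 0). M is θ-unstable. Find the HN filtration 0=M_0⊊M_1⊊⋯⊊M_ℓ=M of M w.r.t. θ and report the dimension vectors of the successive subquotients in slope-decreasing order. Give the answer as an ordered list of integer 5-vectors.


Barcode: M ≅ I[1,1]^3, I[1,5], I[5,5]^3. HN layers by μ_θ (3 steps, strictly decreasing):
  μ^(1)=47; μ^(2)=-18/5; μ^(3)=-41

((3, 0, 0, 0, 0); (1, 1, 1, 1, 1); (0, 0, 0, 0, 3))


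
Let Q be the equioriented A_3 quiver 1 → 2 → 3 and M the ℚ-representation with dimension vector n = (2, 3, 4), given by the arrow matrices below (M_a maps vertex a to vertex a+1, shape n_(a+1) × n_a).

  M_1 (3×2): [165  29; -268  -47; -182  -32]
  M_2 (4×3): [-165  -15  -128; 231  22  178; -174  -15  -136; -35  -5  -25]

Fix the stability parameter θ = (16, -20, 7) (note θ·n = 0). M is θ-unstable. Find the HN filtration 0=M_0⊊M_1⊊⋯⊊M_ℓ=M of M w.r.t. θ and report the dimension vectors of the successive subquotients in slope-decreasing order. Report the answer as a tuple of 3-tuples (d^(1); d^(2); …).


Via rank(M_{q-1}∘⋯∘M_p): M ≅ I[1,3]^2, I[2,3], I[3,3].
μ_θ-semistable layers: μ^(1)=7; μ^(2)=-2; μ^(3)=-20

((0, 0, 4); (2, 2, 0); (0, 1, 0))


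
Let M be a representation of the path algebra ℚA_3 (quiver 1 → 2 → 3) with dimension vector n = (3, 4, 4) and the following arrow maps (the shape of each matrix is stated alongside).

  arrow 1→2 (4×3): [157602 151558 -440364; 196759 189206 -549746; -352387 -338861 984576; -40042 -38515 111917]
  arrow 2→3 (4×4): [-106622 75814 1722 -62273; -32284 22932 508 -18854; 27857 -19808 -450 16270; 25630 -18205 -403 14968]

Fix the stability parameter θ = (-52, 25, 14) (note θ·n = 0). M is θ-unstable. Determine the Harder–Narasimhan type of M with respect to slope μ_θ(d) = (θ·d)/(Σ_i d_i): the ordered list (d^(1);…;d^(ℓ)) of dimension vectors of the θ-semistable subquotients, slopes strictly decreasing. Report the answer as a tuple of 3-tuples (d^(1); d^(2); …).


Via rank(M_{q-1}∘⋯∘M_p): M ≅ I[1,2], I[1,3]^2, I[2,3], I[3,3].
μ_θ-semistable layers: μ^(1)=25; μ^(2)=39/2; μ^(3)=14; μ^(4)=-52

((0, 1, 0); (0, 3, 3); (0, 0, 1); (3, 0, 0))
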